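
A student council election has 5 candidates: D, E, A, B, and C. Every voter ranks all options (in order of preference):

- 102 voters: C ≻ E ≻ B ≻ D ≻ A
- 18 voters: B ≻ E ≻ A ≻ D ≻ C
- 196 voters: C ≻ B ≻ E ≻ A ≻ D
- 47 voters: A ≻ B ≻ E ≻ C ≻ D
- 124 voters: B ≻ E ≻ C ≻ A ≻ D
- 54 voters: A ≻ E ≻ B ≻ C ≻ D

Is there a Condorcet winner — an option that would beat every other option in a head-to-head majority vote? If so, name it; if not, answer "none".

C vs D: 523–18 for C.
C vs E: 298–243 for C.
C vs A: 422–119 for C.
C vs B: 298–243 for C.
C beats every other option head-to-head.

C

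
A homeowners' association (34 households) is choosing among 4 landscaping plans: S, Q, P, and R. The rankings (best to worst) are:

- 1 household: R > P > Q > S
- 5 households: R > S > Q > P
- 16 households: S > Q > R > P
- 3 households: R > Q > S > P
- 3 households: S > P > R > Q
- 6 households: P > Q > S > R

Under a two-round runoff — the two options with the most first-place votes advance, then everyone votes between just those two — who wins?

Round 1 first-place votes: S 19, Q 0, P 6, R 9.
S and R advance.
Runoff: S is preferred to R by 25 voters; R by 9.
S wins the runoff.

S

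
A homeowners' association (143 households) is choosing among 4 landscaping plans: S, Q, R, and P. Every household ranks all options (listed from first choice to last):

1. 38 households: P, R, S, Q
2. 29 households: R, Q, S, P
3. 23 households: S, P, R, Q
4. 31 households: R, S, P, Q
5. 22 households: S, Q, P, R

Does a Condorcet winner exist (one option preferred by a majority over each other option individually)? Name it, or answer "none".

none

Checking pairwise contests:
R beats S 98–45.
S beats Q 114–29.
P beats R 83–60.
S beats P 105–38.
Every option loses at least one head-to-head, so there is no Condorcet winner.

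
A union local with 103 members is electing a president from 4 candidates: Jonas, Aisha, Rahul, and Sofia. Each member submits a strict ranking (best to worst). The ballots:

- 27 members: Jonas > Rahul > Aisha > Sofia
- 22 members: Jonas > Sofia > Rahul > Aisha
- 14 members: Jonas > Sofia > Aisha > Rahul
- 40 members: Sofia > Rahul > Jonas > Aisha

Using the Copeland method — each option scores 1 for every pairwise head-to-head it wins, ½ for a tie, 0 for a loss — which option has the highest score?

Jonas: beats Aisha, Rahul, and Sofia → score 3.
Aisha: loses to Jonas, Rahul, and Sofia → score 0.
Rahul: beats Aisha; loses to Jonas and Sofia → score 1.
Sofia: beats Aisha and Rahul; loses to Jonas → score 2.
Jonas has the best pairwise record.

Jonas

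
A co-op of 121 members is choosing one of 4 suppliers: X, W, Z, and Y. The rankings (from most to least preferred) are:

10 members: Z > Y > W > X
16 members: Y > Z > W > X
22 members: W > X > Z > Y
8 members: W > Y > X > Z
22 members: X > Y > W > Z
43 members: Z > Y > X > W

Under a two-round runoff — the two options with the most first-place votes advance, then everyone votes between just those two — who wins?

Round 1 first-place votes: X 22, W 30, Z 53, Y 16.
Z and W advance.
Runoff: Z is preferred to W by 69 voters; W by 52.
Z wins the runoff.

Z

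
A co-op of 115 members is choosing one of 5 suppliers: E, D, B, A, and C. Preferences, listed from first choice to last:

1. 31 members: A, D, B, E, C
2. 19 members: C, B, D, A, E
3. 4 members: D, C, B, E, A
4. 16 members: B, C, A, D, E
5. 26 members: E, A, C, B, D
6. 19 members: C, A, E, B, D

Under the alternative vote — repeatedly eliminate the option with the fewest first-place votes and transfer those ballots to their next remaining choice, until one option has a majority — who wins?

C

Round 1: E 26, D 4, B 16, A 31, C 38. Eliminate D.
Round 2: E 26, B 16, A 31, C 42. Eliminate B.
Round 3: E 26, A 31, C 58. C has a majority.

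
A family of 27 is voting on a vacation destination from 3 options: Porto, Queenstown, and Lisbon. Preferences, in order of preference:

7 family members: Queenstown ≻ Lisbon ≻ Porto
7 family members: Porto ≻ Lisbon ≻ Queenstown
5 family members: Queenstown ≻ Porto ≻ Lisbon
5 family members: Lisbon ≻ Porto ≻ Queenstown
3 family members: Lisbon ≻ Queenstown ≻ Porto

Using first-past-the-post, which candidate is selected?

Queenstown

First-place votes: Porto 7, Queenstown 12, Lisbon 8.
Queenstown has the most first-place votes.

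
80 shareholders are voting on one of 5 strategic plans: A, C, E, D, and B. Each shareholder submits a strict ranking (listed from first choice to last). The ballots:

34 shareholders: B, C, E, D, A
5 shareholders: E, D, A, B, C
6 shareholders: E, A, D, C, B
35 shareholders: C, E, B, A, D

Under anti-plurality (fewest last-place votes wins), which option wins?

E

Last-place votes: A 34, C 5, E 0, D 35, B 6.
E is ranked last by the fewest voters, so E wins.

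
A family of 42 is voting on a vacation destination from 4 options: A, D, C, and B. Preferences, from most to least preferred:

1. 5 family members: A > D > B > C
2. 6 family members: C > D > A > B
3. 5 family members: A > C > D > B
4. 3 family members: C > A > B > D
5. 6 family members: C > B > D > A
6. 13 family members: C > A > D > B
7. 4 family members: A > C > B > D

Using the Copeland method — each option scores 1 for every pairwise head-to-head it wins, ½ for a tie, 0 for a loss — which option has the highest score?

C

A: beats D and B; loses to C → score 2.
D: beats B; loses to A and C → score 1.
C: beats A, D, and B → score 3.
B: loses to A, D, and C → score 0.
C has the best pairwise record.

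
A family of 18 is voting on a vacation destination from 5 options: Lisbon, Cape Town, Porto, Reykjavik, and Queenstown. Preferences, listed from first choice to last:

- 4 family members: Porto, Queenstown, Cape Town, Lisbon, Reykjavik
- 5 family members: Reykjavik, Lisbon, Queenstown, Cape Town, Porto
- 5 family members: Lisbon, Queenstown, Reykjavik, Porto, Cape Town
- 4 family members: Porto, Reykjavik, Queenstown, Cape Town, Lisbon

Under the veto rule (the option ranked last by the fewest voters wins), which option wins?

Last-place votes: Lisbon 4, Cape Town 5, Porto 5, Reykjavik 4, Queenstown 0.
Queenstown is ranked last by the fewest voters, so Queenstown wins.

Queenstown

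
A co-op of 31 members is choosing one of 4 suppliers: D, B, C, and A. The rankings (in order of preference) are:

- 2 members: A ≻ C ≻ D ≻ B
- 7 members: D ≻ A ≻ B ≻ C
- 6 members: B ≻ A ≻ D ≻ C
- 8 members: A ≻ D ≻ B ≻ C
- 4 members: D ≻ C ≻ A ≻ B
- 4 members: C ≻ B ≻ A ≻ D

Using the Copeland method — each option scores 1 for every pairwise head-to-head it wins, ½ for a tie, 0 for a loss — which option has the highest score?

D: beats B and C; loses to A → score 2.
B: beats C; loses to D and A → score 1.
C: loses to D, B, and A → score 0.
A: beats D, B, and C → score 3.
A has the best pairwise record.

A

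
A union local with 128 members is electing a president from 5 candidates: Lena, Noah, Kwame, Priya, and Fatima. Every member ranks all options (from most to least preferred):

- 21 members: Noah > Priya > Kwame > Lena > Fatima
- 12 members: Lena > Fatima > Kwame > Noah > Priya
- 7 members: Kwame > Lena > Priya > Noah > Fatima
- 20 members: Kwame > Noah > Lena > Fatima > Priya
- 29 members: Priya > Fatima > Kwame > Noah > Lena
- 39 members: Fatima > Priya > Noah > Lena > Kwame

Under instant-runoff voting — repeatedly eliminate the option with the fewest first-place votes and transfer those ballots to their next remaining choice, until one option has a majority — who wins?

Fatima

Round 1: Lena 12, Noah 21, Kwame 27, Priya 29, Fatima 39. Eliminate Lena.
Round 2: Noah 21, Kwame 27, Priya 29, Fatima 51. Eliminate Noah.
Round 3: Kwame 27, Priya 50, Fatima 51. Eliminate Kwame.
Round 4: Priya 57, Fatima 71. Fatima has a majority.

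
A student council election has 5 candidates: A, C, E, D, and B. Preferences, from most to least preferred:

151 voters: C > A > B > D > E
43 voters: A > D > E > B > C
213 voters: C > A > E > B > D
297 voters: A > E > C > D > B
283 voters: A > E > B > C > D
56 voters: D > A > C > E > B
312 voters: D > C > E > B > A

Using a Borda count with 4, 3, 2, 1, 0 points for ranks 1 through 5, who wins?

A

A: 151·3 + 43·4 + 213·3 + 297·4 + 283·4 + 56·3 + 312·0 = 3752
C: 151·4 + 43·0 + 213·4 + 297·2 + 283·1 + 56·2 + 312·3 = 3381
E: 151·0 + 43·2 + 213·2 + 297·3 + 283·3 + 56·1 + 312·2 = 2932
D: 151·1 + 43·3 + 213·0 + 297·1 + 283·0 + 56·4 + 312·4 = 2049
B: 151·2 + 43·1 + 213·1 + 297·0 + 283·2 + 56·0 + 312·1 = 1436
A has the highest Borda score (3752).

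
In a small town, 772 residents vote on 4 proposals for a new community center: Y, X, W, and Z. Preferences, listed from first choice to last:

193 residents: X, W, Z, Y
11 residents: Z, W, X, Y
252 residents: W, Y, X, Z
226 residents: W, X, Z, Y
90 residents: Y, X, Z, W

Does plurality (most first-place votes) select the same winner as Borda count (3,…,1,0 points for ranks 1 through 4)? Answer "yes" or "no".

Plurality — first-place votes: Y 90, X 193, W 478, Z 11. Winner: W.
Borda — scores: Y 774, X 1474, W 1842, Z 542. Winner: W.
The two methods agree.

yes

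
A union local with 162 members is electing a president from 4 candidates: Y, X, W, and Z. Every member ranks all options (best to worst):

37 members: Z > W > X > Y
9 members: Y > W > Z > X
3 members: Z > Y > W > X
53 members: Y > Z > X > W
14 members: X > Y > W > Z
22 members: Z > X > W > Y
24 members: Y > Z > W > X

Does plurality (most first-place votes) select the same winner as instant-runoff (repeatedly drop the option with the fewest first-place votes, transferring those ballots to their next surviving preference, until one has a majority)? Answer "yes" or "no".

Plurality — first-place votes: Y 86, X 14, W 0, Z 62. Winner: Y.
Instant-runoff — R1 Y 86, X 14, W 0, Z 62 (Y winner). Winner: Y.
The two methods agree.

yes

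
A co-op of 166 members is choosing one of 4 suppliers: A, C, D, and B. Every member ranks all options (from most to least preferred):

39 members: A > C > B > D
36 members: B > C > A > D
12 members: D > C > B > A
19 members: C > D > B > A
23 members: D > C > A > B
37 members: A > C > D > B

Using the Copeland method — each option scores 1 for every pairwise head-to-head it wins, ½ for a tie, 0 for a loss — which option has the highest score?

A: beats D and B; loses to C → score 2.
C: beats A, D, and B → score 3.
D: beats B; loses to A and C → score 1.
B: loses to A, C, and D → score 0.
C has the best pairwise record.

C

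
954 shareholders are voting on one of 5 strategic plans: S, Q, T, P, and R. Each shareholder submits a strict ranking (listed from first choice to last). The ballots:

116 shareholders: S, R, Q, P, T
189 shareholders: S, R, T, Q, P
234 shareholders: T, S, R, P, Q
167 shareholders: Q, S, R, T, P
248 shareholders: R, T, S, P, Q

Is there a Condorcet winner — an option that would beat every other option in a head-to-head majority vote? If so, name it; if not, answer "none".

Checking pairwise contests:
T beats S 482–472.
S beats Q 787–167.
R beats T 720–234.
S beats P 954–0.
S beats R 706–248.
Every option loses at least one head-to-head, so there is no Condorcet winner.

none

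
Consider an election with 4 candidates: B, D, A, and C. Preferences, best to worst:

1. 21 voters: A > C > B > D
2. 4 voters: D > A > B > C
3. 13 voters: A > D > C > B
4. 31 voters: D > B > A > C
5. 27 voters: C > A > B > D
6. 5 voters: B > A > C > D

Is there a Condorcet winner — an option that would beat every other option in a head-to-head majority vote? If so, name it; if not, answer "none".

A vs B: 65–36 for A.
A vs D: 66–35 for A.
A vs C: 74–27 for A.
A beats every other option head-to-head.

A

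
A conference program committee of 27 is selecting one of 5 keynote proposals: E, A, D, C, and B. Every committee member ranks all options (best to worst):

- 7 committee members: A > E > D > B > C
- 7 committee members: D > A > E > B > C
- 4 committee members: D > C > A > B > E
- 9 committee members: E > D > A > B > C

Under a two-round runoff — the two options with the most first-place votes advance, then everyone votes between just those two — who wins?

E

Round 1 first-place votes: E 9, A 7, D 11, C 0, B 0.
D and E advance.
Runoff: D is preferred to E by 11 voters; E by 16.
E wins the runoff.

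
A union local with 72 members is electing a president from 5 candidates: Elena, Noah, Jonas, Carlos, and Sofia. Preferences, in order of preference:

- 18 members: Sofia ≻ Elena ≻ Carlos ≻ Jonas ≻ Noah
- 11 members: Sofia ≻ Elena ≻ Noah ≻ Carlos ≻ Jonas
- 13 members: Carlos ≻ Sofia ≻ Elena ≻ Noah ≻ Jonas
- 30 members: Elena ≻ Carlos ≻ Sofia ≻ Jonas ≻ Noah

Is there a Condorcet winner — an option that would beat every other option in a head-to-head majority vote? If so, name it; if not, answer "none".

none

Checking pairwise contests:
Sofia beats Elena 42–30.
Elena beats Noah 72–0.
Elena beats Jonas 72–0.
Elena beats Carlos 59–13.
Carlos beats Sofia 43–29.
Every option loses at least one head-to-head, so there is no Condorcet winner.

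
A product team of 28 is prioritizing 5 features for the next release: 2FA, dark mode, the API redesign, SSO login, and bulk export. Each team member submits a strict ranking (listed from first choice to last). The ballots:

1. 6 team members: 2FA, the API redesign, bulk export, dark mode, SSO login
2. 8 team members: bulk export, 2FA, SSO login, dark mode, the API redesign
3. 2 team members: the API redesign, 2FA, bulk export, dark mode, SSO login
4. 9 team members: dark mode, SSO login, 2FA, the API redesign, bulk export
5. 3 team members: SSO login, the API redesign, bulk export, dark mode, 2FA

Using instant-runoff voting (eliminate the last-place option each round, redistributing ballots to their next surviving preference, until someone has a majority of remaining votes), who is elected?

Round 1: 2FA 6, dark mode 9, the API redesign 2, SSO login 3, bulk export 8. Eliminate the API redesign.
Round 2: 2FA 8, dark mode 9, SSO login 3, bulk export 8. Eliminate SSO login.
Round 3: 2FA 8, dark mode 9, bulk export 11. Eliminate 2FA.
Round 4: dark mode 9, bulk export 19. Bulk export has a majority.

bulk export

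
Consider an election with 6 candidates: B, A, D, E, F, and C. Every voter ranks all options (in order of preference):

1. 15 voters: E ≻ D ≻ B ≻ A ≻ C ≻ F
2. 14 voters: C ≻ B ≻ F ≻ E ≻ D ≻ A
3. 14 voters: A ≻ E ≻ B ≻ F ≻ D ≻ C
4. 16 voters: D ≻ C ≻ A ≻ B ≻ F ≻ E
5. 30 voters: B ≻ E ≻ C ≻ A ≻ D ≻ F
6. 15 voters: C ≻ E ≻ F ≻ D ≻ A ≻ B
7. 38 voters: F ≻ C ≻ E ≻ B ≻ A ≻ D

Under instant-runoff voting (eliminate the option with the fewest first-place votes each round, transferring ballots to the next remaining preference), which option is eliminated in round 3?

E

Round 1: B 30, A 14, D 16, E 15, F 38, C 29. Eliminate A.
Round 2: B 30, D 16, E 29, F 38, C 29. Eliminate D.
Round 3: B 30, E 29, F 38, C 45. Eliminate E.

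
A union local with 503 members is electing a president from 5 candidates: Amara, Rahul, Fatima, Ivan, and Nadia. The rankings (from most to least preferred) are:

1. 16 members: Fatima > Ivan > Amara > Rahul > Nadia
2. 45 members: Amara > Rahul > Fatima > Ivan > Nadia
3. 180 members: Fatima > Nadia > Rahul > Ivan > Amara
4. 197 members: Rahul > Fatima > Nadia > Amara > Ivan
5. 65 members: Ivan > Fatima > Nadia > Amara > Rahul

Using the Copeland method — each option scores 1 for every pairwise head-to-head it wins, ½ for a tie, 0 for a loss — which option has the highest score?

Fatima

Amara: loses to Rahul, Fatima, Ivan, and Nadia → score 0.
Rahul: beats Amara, Ivan, and Nadia; loses to Fatima → score 3.
Fatima: beats Amara, Rahul, Ivan, and Nadia → score 4.
Ivan: beats Amara; loses to Rahul, Fatima, and Nadia → score 1.
Nadia: beats Amara and Ivan; loses to Rahul and Fatima → score 2.
Fatima has the best pairwise record.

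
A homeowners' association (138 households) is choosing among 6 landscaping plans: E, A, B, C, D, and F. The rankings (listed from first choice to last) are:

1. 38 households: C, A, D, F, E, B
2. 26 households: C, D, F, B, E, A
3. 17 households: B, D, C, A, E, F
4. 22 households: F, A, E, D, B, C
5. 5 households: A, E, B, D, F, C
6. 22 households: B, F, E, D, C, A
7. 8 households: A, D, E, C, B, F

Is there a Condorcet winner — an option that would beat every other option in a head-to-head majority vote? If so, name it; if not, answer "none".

Checking pairwise contests:
A beats E 90–48.
C beats A 103–35.
E beats B 73–65.
D beats C 74–64.
A beats D 73–65.
C beats F 89–49.
Every option loses at least one head-to-head, so there is no Condorcet winner.

none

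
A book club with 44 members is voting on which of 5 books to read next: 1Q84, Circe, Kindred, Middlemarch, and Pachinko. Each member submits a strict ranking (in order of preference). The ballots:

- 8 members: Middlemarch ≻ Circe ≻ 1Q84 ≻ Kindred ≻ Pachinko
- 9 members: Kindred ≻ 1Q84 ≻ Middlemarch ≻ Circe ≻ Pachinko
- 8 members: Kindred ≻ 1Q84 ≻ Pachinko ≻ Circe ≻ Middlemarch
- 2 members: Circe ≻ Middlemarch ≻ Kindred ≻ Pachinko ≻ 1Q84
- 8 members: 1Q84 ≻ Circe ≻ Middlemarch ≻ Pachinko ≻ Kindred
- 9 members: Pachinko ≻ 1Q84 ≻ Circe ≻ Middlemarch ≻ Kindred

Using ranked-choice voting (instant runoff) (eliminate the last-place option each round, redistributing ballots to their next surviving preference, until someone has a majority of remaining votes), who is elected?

Middlemarch

Round 1: 1Q84 8, Circe 2, Kindred 17, Middlemarch 8, Pachinko 9. Eliminate Circe.
Round 2: 1Q84 8, Kindred 17, Middlemarch 10, Pachinko 9. Eliminate 1Q84.
Round 3: Kindred 17, Middlemarch 18, Pachinko 9. Eliminate Pachinko.
Round 4: Kindred 17, Middlemarch 27. Middlemarch has a majority.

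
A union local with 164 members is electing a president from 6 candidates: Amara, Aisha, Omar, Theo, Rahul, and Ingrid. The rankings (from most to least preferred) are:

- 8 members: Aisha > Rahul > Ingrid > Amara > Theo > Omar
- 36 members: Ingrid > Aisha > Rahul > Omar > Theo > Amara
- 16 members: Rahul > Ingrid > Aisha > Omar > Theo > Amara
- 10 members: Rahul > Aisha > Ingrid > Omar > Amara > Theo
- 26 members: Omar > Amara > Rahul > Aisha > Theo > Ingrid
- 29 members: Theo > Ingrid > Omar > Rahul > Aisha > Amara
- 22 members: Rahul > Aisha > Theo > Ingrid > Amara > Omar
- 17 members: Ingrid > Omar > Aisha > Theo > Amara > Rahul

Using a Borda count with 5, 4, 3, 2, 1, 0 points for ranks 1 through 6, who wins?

Amara: 8·2 + 36·0 + 16·0 + 10·1 + 26·4 + 29·0 + 22·1 + 17·1 = 169
Aisha: 8·5 + 36·4 + 16·3 + 10·4 + 26·2 + 29·1 + 22·4 + 17·3 = 492
Omar: 8·0 + 36·2 + 16·2 + 10·2 + 26·5 + 29·3 + 22·0 + 17·4 = 409
Theo: 8·1 + 36·1 + 16·1 + 10·0 + 26·1 + 29·5 + 22·3 + 17·2 = 331
Rahul: 8·4 + 36·3 + 16·5 + 10·5 + 26·3 + 29·2 + 22·5 + 17·0 = 516
Ingrid: 8·3 + 36·5 + 16·4 + 10·3 + 26·0 + 29·4 + 22·2 + 17·5 = 543
Ingrid has the highest Borda score (543).

Ingrid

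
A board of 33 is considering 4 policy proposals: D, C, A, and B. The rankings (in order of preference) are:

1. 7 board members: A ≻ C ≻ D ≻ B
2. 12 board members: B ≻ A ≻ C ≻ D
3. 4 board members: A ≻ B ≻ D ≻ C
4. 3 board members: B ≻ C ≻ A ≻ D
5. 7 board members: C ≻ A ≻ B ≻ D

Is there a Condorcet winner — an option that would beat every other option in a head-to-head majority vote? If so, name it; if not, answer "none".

A vs D: 33–0 for A.
A vs C: 23–10 for A.
A vs B: 18–15 for A.
A beats every other option head-to-head.

A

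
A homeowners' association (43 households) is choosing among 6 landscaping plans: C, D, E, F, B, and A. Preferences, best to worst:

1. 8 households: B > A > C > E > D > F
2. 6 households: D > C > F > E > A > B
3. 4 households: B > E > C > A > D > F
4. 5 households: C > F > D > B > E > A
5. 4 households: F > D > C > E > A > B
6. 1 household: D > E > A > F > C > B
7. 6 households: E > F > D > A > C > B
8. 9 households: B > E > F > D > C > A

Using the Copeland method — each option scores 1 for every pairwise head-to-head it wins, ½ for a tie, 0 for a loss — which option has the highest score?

C

C: beats E, F, B, and A; loses to D → score 4.
D: beats C, B, and A; loses to E and F → score 3.
E: beats D, F, and A; loses to C and B → score 3.
F: beats D, B, and A; loses to C and E → score 3.
B: beats E and A; loses to C, D, and F → score 2.
A: loses to C, D, E, F, and B → score 0.
C has the best pairwise record.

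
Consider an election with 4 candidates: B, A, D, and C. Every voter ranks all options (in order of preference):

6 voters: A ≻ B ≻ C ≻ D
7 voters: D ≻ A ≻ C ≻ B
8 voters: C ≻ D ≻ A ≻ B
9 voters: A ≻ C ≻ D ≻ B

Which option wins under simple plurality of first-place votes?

First-place votes: B 0, A 15, D 7, C 8.
A has the most first-place votes.

A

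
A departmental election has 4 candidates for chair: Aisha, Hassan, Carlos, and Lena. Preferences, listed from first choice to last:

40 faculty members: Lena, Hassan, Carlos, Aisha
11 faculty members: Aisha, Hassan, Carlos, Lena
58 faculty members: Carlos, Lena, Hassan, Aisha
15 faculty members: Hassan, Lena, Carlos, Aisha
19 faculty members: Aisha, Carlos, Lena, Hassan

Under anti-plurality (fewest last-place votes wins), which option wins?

Carlos

Last-place votes: Aisha 113, Hassan 19, Carlos 0, Lena 11.
Carlos is ranked last by the fewest voters, so Carlos wins.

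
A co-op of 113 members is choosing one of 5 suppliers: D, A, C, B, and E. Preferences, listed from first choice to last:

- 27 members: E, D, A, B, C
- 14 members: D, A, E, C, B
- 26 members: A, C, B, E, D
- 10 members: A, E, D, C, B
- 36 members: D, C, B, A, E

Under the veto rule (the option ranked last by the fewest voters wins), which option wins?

Last-place votes: D 26, A 0, C 27, B 24, E 36.
A is ranked last by the fewest voters, so A wins.

A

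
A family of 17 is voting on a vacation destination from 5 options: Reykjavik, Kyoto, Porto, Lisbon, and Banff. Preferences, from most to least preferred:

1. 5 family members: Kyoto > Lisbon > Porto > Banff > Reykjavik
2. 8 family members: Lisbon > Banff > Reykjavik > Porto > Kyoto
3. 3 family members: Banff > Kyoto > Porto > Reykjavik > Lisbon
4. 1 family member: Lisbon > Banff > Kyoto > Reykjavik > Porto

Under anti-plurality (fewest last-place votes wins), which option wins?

Last-place votes: Reykjavik 5, Kyoto 8, Porto 1, Lisbon 3, Banff 0.
Banff is ranked last by the fewest voters, so Banff wins.

Banff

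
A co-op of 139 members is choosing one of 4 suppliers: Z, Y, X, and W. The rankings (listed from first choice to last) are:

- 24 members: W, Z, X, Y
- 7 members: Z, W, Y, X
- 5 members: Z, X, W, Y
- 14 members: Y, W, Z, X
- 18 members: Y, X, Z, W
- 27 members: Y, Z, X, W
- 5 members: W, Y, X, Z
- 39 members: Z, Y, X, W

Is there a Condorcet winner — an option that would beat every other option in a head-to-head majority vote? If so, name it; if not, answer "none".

Z

Z vs Y: 75–64 for Z.
Z vs X: 116–23 for Z.
Z vs W: 96–43 for Z.
Z beats every other option head-to-head.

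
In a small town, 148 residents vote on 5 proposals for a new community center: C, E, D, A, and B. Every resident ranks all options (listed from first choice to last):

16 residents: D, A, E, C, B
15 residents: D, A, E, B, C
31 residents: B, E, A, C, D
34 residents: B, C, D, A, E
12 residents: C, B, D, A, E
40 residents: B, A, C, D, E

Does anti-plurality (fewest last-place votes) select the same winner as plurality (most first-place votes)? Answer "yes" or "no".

no

Anti-plurality — last-place votes: C 15, E 86, D 31, A 0, B 16. Winner: A.
Plurality — first-place votes: C 12, E 0, D 31, A 0, B 105. Winner: B.
The two methods disagree.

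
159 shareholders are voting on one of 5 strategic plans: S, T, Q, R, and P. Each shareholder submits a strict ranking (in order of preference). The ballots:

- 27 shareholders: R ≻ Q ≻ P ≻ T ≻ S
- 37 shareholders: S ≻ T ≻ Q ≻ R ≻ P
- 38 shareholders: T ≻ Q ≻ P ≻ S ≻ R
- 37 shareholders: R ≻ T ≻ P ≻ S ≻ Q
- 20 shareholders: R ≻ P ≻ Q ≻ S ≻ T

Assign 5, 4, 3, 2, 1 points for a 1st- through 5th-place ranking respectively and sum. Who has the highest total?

S: 27·1 + 37·5 + 38·2 + 37·2 + 20·2 = 402
T: 27·2 + 37·4 + 38·5 + 37·4 + 20·1 = 560
Q: 27·4 + 37·3 + 38·4 + 37·1 + 20·3 = 468
R: 27·5 + 37·2 + 38·1 + 37·5 + 20·5 = 532
P: 27·3 + 37·1 + 38·3 + 37·3 + 20·4 = 423
T has the highest Borda score (560).

T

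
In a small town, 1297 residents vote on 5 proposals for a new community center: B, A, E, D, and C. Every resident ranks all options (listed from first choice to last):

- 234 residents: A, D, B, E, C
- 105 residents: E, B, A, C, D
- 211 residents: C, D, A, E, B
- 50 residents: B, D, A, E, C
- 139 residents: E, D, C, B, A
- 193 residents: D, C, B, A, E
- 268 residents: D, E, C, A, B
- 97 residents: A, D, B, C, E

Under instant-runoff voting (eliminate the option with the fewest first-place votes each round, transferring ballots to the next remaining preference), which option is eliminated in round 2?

Round 1: B 50, A 331, E 244, D 461, C 211. Eliminate B.
Round 2: A 331, E 244, D 511, C 211. Eliminate C.

C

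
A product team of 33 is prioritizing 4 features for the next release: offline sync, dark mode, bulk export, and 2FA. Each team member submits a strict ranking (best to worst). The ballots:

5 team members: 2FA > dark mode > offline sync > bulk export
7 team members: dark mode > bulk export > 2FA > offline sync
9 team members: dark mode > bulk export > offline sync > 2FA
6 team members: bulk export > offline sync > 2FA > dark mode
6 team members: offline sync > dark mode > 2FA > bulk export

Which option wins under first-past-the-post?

First-place votes: offline sync 6, dark mode 16, bulk export 6, 2FA 5.
dark mode has the most first-place votes.

dark mode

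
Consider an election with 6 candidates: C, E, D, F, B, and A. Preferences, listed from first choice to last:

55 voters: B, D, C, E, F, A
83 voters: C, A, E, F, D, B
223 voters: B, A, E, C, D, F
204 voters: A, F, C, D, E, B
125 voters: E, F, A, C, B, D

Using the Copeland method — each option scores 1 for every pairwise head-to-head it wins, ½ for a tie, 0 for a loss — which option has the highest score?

C: beats D, F, and B; loses to E and A → score 3.
E: beats C, D, F, and B; loses to A → score 4.
D: loses to C, E, F, B, and A → score 0.
F: beats D and B; loses to C, E, and A → score 2.
B: beats D; loses to C, E, F, and A → score 1.
A: beats C, E, D, F, and B → score 5.
A has the best pairwise record.

A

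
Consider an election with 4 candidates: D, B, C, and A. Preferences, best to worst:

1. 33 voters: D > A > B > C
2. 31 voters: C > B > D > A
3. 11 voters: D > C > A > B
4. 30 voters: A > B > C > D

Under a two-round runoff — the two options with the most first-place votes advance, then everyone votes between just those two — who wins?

Round 1 first-place votes: D 44, B 0, C 31, A 30.
D and C advance.
Runoff: D is preferred to C by 44 voters; C by 61.
C wins the runoff.

C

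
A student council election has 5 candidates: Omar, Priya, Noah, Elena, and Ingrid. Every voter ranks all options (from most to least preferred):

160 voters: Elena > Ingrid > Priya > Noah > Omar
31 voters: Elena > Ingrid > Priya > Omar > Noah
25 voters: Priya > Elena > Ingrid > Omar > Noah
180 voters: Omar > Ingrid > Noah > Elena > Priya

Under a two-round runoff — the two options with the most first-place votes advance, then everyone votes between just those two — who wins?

Elena

Round 1 first-place votes: Omar 180, Priya 25, Noah 0, Elena 191, Ingrid 0.
Elena and Omar advance.
Runoff: Elena is preferred to Omar by 216 voters; Omar by 180.
Elena wins the runoff.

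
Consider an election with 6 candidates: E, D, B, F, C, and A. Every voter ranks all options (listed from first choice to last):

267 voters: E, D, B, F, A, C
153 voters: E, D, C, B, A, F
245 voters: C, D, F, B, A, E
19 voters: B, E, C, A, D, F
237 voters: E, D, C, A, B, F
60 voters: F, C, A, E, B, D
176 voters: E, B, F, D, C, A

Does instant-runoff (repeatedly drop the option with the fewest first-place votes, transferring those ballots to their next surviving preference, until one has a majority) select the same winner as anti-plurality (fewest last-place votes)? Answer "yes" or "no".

Instant-runoff — R1 E 833, D 0, B 19, F 60, C 245, A 0 (E winner). Winner: E.
Anti-plurality — last-place votes: E 245, D 60, B 0, F 409, C 267, A 176. Winner: B.
The two methods disagree.

no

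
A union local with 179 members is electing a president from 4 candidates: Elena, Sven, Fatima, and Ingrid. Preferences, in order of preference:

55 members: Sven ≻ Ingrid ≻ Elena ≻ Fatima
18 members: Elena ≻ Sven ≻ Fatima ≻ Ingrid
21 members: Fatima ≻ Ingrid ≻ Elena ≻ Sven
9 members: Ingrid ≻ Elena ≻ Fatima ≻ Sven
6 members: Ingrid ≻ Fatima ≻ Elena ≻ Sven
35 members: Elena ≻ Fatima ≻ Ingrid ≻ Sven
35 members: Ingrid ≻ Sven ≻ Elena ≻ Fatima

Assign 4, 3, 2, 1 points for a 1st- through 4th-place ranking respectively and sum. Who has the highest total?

Ingrid

Elena: 55·2 + 18·4 + 21·2 + 9·3 + 6·2 + 35·4 + 35·2 = 473
Sven: 55·4 + 18·3 + 21·1 + 9·1 + 6·1 + 35·1 + 35·3 = 450
Fatima: 55·1 + 18·2 + 21·4 + 9·2 + 6·3 + 35·3 + 35·1 = 351
Ingrid: 55·3 + 18·1 + 21·3 + 9·4 + 6·4 + 35·2 + 35·4 = 516
Ingrid has the highest Borda score (516).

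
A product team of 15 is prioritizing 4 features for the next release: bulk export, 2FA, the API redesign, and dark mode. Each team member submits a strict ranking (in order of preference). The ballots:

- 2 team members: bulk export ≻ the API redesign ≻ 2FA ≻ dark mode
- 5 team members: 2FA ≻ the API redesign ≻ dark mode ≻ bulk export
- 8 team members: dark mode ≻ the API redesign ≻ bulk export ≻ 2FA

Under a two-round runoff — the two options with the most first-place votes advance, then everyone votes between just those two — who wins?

dark mode

Round 1 first-place votes: bulk export 2, 2FA 5, the API redesign 0, dark mode 8.
dark mode and 2FA advance.
Runoff: dark mode is preferred to 2FA by 8 voters; 2FA by 7.
dark mode wins the runoff.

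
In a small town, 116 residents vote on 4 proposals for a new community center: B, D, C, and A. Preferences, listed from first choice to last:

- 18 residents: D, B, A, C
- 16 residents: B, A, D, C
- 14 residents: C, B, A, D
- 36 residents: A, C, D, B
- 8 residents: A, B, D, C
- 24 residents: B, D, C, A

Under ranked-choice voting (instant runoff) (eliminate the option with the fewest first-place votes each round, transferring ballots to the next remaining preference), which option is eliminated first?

Round 1: B 40, D 18, C 14, A 44. Eliminate C.

C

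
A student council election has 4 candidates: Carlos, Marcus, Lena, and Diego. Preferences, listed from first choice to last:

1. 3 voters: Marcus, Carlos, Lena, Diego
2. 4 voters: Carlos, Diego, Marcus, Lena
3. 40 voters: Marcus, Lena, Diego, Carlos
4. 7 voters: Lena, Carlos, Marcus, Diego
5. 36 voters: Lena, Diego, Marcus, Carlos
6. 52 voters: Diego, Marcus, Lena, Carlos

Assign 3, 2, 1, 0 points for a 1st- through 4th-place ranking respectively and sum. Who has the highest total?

Carlos: 3·2 + 4·3 + 40·0 + 7·2 + 36·0 + 52·0 = 32
Marcus: 3·3 + 4·1 + 40·3 + 7·1 + 36·1 + 52·2 = 280
Lena: 3·1 + 4·0 + 40·2 + 7·3 + 36·3 + 52·1 = 264
Diego: 3·0 + 4·2 + 40·1 + 7·0 + 36·2 + 52·3 = 276
Marcus has the highest Borda score (280).

Marcus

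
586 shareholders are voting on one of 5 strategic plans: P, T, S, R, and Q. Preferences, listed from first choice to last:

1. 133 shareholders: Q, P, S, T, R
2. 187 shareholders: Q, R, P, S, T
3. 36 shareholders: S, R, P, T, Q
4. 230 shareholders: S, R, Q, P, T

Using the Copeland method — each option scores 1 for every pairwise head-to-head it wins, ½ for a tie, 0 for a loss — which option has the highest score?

Q

P: beats T and S; loses to R and Q → score 2.
T: loses to P, S, R, and Q → score 0.
S: beats T and R; loses to P and Q → score 2.
R: beats P and T; loses to S and Q → score 2.
Q: beats P, T, S, and R → score 4.
Q has the best pairwise record.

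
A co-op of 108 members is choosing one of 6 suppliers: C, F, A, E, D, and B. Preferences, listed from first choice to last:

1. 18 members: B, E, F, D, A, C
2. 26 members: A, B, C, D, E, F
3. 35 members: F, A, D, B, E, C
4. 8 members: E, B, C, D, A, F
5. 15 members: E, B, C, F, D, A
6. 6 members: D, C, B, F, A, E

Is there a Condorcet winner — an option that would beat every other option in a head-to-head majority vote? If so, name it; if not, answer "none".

Checking pairwise contests:
A beats C 79–29.
C beats F 55–53.
F beats A 74–34.
A beats E 67–41.
F beats D 68–40.
A beats B 61–47.
Every option loses at least one head-to-head, so there is no Condorcet winner.

none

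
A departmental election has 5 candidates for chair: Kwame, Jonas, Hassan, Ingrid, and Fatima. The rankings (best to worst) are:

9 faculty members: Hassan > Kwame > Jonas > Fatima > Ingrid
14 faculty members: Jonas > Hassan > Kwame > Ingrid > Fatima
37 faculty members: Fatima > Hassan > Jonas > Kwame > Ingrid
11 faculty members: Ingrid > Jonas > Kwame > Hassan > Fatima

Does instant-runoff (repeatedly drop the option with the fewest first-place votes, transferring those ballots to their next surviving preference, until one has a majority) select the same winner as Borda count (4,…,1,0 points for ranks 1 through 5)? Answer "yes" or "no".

Instant-runoff — R1 Kwame 0, Jonas 14, Hassan 9, Ingrid 11, Fatima 37 (Fatima winner). Winner: Fatima.
Borda — scores: Kwame 114, Jonas 181, Hassan 200, Ingrid 58, Fatima 157. Winner: Hassan.
The two methods disagree.

no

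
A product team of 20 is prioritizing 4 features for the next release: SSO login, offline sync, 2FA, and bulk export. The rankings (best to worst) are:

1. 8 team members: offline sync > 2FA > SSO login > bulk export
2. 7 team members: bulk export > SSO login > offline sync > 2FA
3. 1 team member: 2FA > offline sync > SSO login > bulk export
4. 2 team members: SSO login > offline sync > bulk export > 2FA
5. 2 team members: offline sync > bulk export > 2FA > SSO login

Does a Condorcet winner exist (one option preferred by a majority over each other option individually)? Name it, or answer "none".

offline sync

offline sync vs SSO login: 11–9 for offline sync.
offline sync vs 2FA: 19–1 for offline sync.
offline sync vs bulk export: 13–7 for offline sync.
offline sync beats every other option head-to-head.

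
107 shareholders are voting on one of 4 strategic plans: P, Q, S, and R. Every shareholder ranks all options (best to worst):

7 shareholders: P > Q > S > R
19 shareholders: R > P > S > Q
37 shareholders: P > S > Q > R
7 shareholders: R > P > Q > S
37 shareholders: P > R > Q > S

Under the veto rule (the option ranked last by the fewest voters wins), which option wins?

P

Last-place votes: P 0, Q 19, S 44, R 44.
P is ranked last by the fewest voters, so P wins.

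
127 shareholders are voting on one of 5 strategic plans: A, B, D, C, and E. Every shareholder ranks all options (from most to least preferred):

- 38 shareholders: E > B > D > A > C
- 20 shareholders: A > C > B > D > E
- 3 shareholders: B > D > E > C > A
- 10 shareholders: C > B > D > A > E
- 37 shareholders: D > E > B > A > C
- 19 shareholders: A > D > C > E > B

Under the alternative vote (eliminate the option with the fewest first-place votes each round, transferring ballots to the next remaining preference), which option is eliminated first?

Round 1: A 39, B 3, D 37, C 10, E 38. Eliminate B.

B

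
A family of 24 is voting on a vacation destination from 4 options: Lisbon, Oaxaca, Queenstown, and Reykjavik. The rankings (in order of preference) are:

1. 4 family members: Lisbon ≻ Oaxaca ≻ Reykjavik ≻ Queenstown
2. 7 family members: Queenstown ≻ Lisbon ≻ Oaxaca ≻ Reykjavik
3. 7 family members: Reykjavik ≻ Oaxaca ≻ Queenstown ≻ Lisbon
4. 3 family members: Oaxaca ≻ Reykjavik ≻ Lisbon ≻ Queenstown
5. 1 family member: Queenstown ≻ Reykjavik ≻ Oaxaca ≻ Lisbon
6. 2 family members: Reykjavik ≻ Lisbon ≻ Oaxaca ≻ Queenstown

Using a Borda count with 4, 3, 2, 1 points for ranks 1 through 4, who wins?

Oaxaca

Lisbon: 4·4 + 7·3 + 7·1 + 3·2 + 1·1 + 2·3 = 57
Oaxaca: 4·3 + 7·2 + 7·3 + 3·4 + 1·2 + 2·2 = 65
Queenstown: 4·1 + 7·4 + 7·2 + 3·1 + 1·4 + 2·1 = 55
Reykjavik: 4·2 + 7·1 + 7·4 + 3·3 + 1·3 + 2·4 = 63
Oaxaca has the highest Borda score (65).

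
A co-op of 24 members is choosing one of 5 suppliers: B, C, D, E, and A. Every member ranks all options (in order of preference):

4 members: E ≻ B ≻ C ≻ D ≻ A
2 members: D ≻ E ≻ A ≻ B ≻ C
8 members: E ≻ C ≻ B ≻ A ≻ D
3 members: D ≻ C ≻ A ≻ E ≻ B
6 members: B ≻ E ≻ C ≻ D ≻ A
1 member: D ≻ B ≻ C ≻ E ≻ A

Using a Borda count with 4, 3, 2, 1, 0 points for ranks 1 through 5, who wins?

B: 4·3 + 2·1 + 8·2 + 3·0 + 6·4 + 1·3 = 57
C: 4·2 + 2·0 + 8·3 + 3·3 + 6·2 + 1·2 = 55
D: 4·1 + 2·4 + 8·0 + 3·4 + 6·1 + 1·4 = 34
E: 4·4 + 2·3 + 8·4 + 3·1 + 6·3 + 1·1 = 76
A: 4·0 + 2·2 + 8·1 + 3·2 + 6·0 + 1·0 = 18
E has the highest Borda score (76).

E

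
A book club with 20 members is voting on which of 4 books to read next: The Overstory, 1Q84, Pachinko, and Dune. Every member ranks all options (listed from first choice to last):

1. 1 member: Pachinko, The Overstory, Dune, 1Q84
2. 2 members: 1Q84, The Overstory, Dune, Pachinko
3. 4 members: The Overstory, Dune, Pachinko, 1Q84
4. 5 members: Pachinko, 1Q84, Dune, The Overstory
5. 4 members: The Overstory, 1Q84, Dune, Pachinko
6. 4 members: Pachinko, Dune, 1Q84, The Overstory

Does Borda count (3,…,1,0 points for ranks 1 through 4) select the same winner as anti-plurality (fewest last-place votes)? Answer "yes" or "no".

no

Borda — scores: The Overstory 30, 1Q84 28, Pachinko 34, Dune 28. Winner: Pachinko.
Anti-plurality — last-place votes: The Overstory 9, 1Q84 5, Pachinko 6, Dune 0. Winner: Dune.
The two methods disagree.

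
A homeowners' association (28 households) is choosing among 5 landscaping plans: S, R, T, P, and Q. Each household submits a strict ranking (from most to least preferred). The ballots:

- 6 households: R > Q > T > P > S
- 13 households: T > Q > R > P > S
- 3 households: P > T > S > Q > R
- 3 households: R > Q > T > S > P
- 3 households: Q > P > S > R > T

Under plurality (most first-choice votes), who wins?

T

First-place votes: S 0, R 9, T 13, P 3, Q 3.
T has the most first-place votes.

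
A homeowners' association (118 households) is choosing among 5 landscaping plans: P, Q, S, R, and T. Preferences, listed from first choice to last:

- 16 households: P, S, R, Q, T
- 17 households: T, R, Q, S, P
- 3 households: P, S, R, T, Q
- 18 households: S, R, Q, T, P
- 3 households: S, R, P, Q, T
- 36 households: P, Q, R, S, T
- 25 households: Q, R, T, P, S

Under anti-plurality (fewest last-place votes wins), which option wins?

R

Last-place votes: P 35, Q 3, S 25, R 0, T 55.
R is ranked last by the fewest voters, so R wins.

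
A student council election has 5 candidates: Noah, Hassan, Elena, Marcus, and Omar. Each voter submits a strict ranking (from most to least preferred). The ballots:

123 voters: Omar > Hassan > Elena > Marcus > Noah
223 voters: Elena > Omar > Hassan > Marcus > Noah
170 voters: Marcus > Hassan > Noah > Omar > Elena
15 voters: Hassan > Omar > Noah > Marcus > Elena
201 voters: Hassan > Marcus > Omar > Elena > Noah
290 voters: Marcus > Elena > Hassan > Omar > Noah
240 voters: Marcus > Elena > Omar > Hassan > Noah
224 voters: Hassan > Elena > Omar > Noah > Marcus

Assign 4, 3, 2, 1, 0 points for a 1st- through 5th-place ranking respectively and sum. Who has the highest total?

Hassan

Noah: 123·0 + 223·0 + 170·2 + 15·2 + 201·0 + 290·0 + 240·0 + 224·1 = 594
Hassan: 123·3 + 223·2 + 170·3 + 15·4 + 201·4 + 290·2 + 240·1 + 224·4 = 3905
Elena: 123·2 + 223·4 + 170·0 + 15·0 + 201·1 + 290·3 + 240·3 + 224·3 = 3601
Marcus: 123·1 + 223·1 + 170·4 + 15·1 + 201·3 + 290·4 + 240·4 + 224·0 = 3764
Omar: 123·4 + 223·3 + 170·1 + 15·3 + 201·2 + 290·1 + 240·2 + 224·2 = 2996
Hassan has the highest Borda score (3905).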